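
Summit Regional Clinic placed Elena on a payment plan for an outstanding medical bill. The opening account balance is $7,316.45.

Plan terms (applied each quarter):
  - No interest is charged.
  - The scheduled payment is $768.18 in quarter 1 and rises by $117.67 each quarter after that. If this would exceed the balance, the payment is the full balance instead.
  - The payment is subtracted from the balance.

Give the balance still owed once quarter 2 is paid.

$5,662.42

Quarter 1: opening $7,316.45; payment $768.18; balance $6,548.27
Quarter 2: opening $6,548.27; payment $885.85; balance $5,662.42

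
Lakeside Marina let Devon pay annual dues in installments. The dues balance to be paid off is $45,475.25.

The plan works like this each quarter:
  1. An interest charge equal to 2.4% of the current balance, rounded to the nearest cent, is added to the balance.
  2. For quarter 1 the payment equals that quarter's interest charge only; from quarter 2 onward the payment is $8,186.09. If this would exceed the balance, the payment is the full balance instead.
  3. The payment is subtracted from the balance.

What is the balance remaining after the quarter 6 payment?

Quarter 1: opening $45,475.25; interest $1,091.41 → $46,566.66; payment $1,091.41; balance $45,475.25
Quarter 2: opening $45,475.25; interest $1,091.41 → $46,566.66; payment $8,186.09; balance $38,380.57
Quarter 3: opening $38,380.57; interest $921.13 → $39,301.70; payment $8,186.09; balance $31,115.61
Quarter 4: opening $31,115.61; interest $746.77 → $31,862.38; payment $8,186.09; balance $23,676.29
Quarter 5: opening $23,676.29; interest $568.23 → $24,244.52; payment $8,186.09; balance $16,058.43
Quarter 6: opening $16,058.43; interest $385.40 → $16,443.83; payment $8,186.09; balance $8,257.74

$8,257.74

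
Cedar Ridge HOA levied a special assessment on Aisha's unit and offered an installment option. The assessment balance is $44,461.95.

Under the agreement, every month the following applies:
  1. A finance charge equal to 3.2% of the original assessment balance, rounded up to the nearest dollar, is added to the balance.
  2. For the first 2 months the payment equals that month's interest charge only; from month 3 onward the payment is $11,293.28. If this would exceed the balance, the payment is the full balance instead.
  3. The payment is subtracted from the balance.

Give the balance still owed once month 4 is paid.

Month 1: $44,461.95 +$1,423.00 interest = $45,884.95; pay $1,423.00 → $44,461.95
Month 2: $44,461.95 +$1,423.00 interest = $45,884.95; pay $1,423.00 → $44,461.95
Month 3: $44,461.95 +$1,423.00 interest = $45,884.95; pay $11,293.28 → $34,591.67
Month 4: $34,591.67 +$1,423.00 interest = $36,014.67; pay $11,293.28 → $24,721.39

$24,721.39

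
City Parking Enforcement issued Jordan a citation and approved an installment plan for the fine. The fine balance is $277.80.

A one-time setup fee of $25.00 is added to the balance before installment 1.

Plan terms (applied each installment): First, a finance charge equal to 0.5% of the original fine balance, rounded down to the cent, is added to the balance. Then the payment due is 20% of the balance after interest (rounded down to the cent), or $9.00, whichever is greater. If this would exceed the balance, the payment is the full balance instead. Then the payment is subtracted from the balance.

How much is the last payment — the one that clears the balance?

$8.36

Installment 1: opening $302.80; interest $1.38 → $304.18; payment $60.83; balance $243.35
Installment 2: opening $243.35; interest $1.38 → $244.73; payment $48.94; balance $195.79
Installment 3: opening $195.79; interest $1.38 → $197.17; payment $39.43; balance $157.74
Installment 4: opening $157.74; interest $1.38 → $159.12; payment $31.82; balance $127.30
Installment 5: opening $127.30; interest $1.38 → $128.68; payment $25.73; balance $102.95
Installment 6: opening $102.95; interest $1.38 → $104.33; payment $20.86; balance $83.47
Installment 7: opening $83.47; interest $1.38 → $84.85; payment $16.97; balance $67.88
Installment 8: opening $67.88; interest $1.38 → $69.26; payment $13.85; balance $55.41
Installment 9: opening $55.41; interest $1.38 → $56.79; payment $11.35; balance $45.44
Installment 10: opening $45.44; interest $1.38 → $46.82; payment $9.36; balance $37.46
Installment 11: opening $37.46; interest $1.38 → $38.84; payment $9.00; balance $29.84
Installment 12: opening $29.84; interest $1.38 → $31.22; payment $9.00; balance $22.22
Installment 13: opening $22.22; interest $1.38 → $23.60; payment $9.00; balance $14.60
Installment 14: opening $14.60; interest $1.38 → $15.98; payment $9.00; balance $6.98
Installment 15: opening $6.98; interest $1.38 → $8.36; payment $8.36; balance $0.00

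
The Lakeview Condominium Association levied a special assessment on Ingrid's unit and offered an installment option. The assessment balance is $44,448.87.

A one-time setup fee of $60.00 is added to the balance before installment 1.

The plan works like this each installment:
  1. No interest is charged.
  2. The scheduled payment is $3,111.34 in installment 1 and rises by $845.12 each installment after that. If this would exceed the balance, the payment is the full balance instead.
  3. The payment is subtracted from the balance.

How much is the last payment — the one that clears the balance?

Installment 1: opening $44,508.87; payment $3,111.34; balance $41,397.53
Installment 2: opening $41,397.53; payment $3,956.46; balance $37,441.07
Installment 3: opening $37,441.07; payment $4,801.58; balance $32,639.49
Installment 4: opening $32,639.49; payment $5,646.70; balance $26,992.79
Installment 5: opening $26,992.79; payment $6,491.82; balance $20,500.97
Installment 6: opening $20,500.97; payment $7,336.94; balance $13,164.03
Installment 7: opening $13,164.03; payment $8,182.06; balance $4,981.97
Installment 8: opening $4,981.97; payment $4,981.97; balance $0.00

$4,981.97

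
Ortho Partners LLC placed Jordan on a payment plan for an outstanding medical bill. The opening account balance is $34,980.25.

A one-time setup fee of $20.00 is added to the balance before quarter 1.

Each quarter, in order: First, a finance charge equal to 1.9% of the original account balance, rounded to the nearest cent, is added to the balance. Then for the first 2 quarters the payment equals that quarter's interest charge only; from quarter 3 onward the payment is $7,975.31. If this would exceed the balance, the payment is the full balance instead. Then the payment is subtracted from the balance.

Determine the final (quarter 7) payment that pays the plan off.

Quarter 1: opening $35,000.25; interest $664.62 → $35,664.87; payment $664.62; balance $35,000.25
Quarter 2: opening $35,000.25; interest $664.62 → $35,664.87; payment $664.62; balance $35,000.25
Quarter 3: opening $35,000.25; interest $664.62 → $35,664.87; payment $7,975.31; balance $27,689.56
Quarter 4: opening $27,689.56; interest $664.62 → $28,354.18; payment $7,975.31; balance $20,378.87
Quarter 5: opening $20,378.87; interest $664.62 → $21,043.49; payment $7,975.31; balance $13,068.18
Quarter 6: opening $13,068.18; interest $664.62 → $13,732.80; payment $7,975.31; balance $5,757.49
Quarter 7: opening $5,757.49; interest $664.62 → $6,422.11; payment $6,422.11; balance $0.00

$6,422.11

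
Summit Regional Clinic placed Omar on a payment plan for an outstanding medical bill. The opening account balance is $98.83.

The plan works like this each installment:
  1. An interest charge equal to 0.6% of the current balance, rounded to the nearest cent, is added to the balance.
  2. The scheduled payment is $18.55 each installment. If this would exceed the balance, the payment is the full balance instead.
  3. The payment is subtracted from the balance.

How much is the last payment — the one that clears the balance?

Installment 1: opening $98.83; interest $0.59 → $99.42; payment $18.55; balance $80.87
Installment 2: opening $80.87; interest $0.49 → $81.36; payment $18.55; balance $62.81
Installment 3: opening $62.81; interest $0.38 → $63.19; payment $18.55; balance $44.64
Installment 4: opening $44.64; interest $0.27 → $44.91; payment $18.55; balance $26.36
Installment 5: opening $26.36; interest $0.16 → $26.52; payment $18.55; balance $7.97
Installment 6: opening $7.97; interest $0.05 → $8.02; payment $8.02; balance $0.00

$8.02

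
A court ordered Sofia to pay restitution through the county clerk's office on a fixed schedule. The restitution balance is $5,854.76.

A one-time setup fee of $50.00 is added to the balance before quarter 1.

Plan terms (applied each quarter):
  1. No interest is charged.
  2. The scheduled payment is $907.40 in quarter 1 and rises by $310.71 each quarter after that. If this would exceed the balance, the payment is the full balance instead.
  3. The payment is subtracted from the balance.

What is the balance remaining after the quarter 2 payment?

$3,779.25

Quarter 1: $5,904.76 − $907.40 → $4,997.36
Quarter 2: $4,997.36 − $1,218.11 → $3,779.25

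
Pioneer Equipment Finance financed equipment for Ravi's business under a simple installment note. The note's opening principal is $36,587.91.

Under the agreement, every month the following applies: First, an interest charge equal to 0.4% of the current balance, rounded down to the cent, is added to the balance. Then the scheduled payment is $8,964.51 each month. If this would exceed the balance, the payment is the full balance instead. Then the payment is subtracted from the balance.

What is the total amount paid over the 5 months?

$36,965.50

Month 1: opening $36,587.91; interest $146.35 → $36,734.26; payment $8,964.51; balance $27,769.75
Month 2: opening $27,769.75; interest $111.07 → $27,880.82; payment $8,964.51; balance $18,916.31
Month 3: opening $18,916.31; interest $75.66 → $18,991.97; payment $8,964.51; balance $10,027.46
Month 4: opening $10,027.46; interest $40.10 → $10,067.56; payment $8,964.51; balance $1,103.05
Month 5: opening $1,103.05; interest $4.41 → $1,107.46; payment $1,107.46; balance $0.00
Total paid: $36,965.50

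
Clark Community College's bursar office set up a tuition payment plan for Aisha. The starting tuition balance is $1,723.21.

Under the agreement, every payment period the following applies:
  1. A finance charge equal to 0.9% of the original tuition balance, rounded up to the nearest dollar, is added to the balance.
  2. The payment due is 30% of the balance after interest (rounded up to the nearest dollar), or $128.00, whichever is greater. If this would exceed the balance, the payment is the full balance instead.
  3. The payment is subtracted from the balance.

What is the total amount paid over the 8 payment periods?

Payment period 1: $1,723.21 +$16.00 interest = $1,739.21; pay $522.00 → $1,217.21
Payment period 2: $1,217.21 +$16.00 interest = $1,233.21; pay $370.00 → $863.21
Payment period 3: $863.21 +$16.00 interest = $879.21; pay $264.00 → $615.21
Payment period 4: $615.21 +$16.00 interest = $631.21; pay $190.00 → $441.21
Payment period 5: $441.21 +$16.00 interest = $457.21; pay $138.00 → $319.21
Payment period 6: $319.21 +$16.00 interest = $335.21; pay $128.00 → $207.21
Payment period 7: $207.21 +$16.00 interest = $223.21; pay $128.00 → $95.21
Payment period 8: $95.21 +$16.00 interest = $111.21; pay $111.21 → $0.00
Total paid: $1,851.21

$1,851.21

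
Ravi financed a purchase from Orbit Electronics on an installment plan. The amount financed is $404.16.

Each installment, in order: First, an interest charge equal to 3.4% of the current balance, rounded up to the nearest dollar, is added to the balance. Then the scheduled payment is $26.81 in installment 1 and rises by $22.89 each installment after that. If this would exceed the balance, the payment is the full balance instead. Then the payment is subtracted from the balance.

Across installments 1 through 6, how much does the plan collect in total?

Installment 1: $404.16 +$14.00 interest = $418.16; pay $26.81 → $391.35
Installment 2: $391.35 +$14.00 interest = $405.35; pay $49.70 → $355.65
Installment 3: $355.65 +$13.00 interest = $368.65; pay $72.59 → $296.06
Installment 4: $296.06 +$11.00 interest = $307.06; pay $95.48 → $211.58
Installment 5: $211.58 +$8.00 interest = $219.58; pay $118.37 → $101.21
Installment 6: $101.21 +$4.00 interest = $105.21; pay $105.21 → $0.00
Total paid: $468.16

$468.16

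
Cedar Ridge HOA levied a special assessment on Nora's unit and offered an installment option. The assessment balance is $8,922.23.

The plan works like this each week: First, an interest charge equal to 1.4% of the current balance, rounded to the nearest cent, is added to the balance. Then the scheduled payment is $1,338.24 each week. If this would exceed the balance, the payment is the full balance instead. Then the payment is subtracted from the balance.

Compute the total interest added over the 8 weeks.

# | Opening | Interest | Payment | End bal
1 | $8,922.23 | $124.91 | $1,338.24 | $7,708.90
2 | $7,708.90 | $107.92 | $1,338.24 | $6,478.58
3 | $6,478.58 | $90.70 | $1,338.24 | $5,231.04
4 | $5,231.04 | $73.23 | $1,338.24 | $3,966.03
5 | $3,966.03 | $55.52 | $1,338.24 | $2,683.31
6 | $2,683.31 | $37.57 | $1,338.24 | $1,382.64
7 | $1,382.64 | $19.36 | $1,338.24 | $63.76
8 | $63.76 | $0.89 | $64.65 | $0.00
Total interest: $124.91 + $107.92 + $90.70 + $73.23 + $55.52 + $37.57 + $19.36 + $0.89 = $510.10

$510.10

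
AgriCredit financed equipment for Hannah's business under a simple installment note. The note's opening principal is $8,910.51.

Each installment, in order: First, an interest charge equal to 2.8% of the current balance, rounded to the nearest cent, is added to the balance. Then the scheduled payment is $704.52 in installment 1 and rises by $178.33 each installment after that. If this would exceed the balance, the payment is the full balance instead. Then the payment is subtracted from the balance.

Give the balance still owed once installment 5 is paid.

$4,670.41

# | Opening | Interest | Payment | End bal
1 | $8,910.51 | $249.49 | $704.52 | $8,455.48
2 | $8,455.48 | $236.75 | $882.85 | $7,809.38
3 | $7,809.38 | $218.66 | $1,061.18 | $6,966.86
4 | $6,966.86 | $195.07 | $1,239.51 | $5,922.42
5 | $5,922.42 | $165.83 | $1,417.84 | $4,670.41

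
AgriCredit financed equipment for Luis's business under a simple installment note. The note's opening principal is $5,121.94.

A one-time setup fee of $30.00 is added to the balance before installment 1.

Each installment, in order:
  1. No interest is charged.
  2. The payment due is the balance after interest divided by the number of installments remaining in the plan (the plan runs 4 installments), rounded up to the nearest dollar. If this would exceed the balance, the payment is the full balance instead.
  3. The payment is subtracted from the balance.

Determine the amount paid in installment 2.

Installment 1: opening $5,151.94; payment $1,288.00; balance $3,863.94
Installment 2: opening $3,863.94; payment $1,288.00; balance $2,575.94

$1,288.00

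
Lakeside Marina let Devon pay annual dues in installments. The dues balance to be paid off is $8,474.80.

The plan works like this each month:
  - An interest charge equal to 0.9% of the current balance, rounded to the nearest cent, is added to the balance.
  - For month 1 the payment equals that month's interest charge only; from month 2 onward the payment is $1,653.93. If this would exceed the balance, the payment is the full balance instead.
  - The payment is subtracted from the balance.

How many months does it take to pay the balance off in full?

7

# | Opening | Interest | Payment | End bal
1 | $8,474.80 | $76.27 | $76.27 | $8,474.80
2 | $8,474.80 | $76.27 | $1,653.93 | $6,897.14
3 | $6,897.14 | $62.07 | $1,653.93 | $5,305.28
4 | $5,305.28 | $47.75 | $1,653.93 | $3,699.10
5 | $3,699.10 | $33.29 | $1,653.93 | $2,078.46
6 | $2,078.46 | $18.71 | $1,653.93 | $443.24
7 | $443.24 | $3.99 | $447.23 | $0.00
Balance reaches $0.00 in month 7.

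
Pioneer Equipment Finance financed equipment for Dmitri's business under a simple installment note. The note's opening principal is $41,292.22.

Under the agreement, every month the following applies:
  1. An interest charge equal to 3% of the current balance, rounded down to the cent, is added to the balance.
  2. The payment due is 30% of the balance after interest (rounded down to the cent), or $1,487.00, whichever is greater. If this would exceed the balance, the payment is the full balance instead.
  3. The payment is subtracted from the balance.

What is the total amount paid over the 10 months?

$45,535.14

Month 1: opening $41,292.22; interest $1,238.76 → $42,530.98; payment $12,759.29; balance $29,771.69
Month 2: opening $29,771.69; interest $893.15 → $30,664.84; payment $9,199.45; balance $21,465.39
Month 3: opening $21,465.39; interest $643.96 → $22,109.35; payment $6,632.80; balance $15,476.55
Month 4: opening $15,476.55; interest $464.29 → $15,940.84; payment $4,782.25; balance $11,158.59
Month 5: opening $11,158.59; interest $334.75 → $11,493.34; payment $3,448.00; balance $8,045.34
Month 6: opening $8,045.34; interest $241.36 → $8,286.70; payment $2,486.01; balance $5,800.69
Month 7: opening $5,800.69; interest $174.02 → $5,974.71; payment $1,792.41; balance $4,182.30
Month 8: opening $4,182.30; interest $125.46 → $4,307.76; payment $1,487.00; balance $2,820.76
Month 9: opening $2,820.76; interest $84.62 → $2,905.38; payment $1,487.00; balance $1,418.38
Month 10: opening $1,418.38; interest $42.55 → $1,460.93; payment $1,460.93; balance $0.00
Total paid: $45,535.14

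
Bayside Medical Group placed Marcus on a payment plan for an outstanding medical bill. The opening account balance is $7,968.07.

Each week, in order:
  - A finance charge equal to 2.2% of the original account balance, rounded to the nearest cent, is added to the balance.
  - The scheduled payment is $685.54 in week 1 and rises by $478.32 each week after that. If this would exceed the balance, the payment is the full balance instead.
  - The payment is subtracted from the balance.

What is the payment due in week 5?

Week 1: opening $7,968.07; interest $175.30 → $8,143.37; payment $685.54; balance $7,457.83
Week 2: opening $7,457.83; interest $175.30 → $7,633.13; payment $1,163.86; balance $6,469.27
Week 3: opening $6,469.27; interest $175.30 → $6,644.57; payment $1,642.18; balance $5,002.39
Week 4: opening $5,002.39; interest $175.30 → $5,177.69; payment $2,120.50; balance $3,057.19
Week 5: opening $3,057.19; interest $175.30 → $3,232.49; payment $2,598.82; balance $633.67

$2,598.82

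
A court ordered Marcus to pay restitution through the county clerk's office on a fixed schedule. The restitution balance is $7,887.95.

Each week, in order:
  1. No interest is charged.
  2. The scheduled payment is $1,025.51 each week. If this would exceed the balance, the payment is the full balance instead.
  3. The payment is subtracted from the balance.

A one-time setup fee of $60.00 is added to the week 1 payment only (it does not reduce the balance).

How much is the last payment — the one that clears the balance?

$709.38

Week 1: opening $7,887.95; payment $1,025.51 (+ $60.00 fee); balance $6,862.44
Week 2: opening $6,862.44; payment $1,025.51; balance $5,836.93
Week 3: opening $5,836.93; payment $1,025.51; balance $4,811.42
Week 4: opening $4,811.42; payment $1,025.51; balance $3,785.91
Week 5: opening $3,785.91; payment $1,025.51; balance $2,760.40
Week 6: opening $2,760.40; payment $1,025.51; balance $1,734.89
Week 7: opening $1,734.89; payment $1,025.51; balance $709.38
Week 8: opening $709.38; payment $709.38; balance $0.00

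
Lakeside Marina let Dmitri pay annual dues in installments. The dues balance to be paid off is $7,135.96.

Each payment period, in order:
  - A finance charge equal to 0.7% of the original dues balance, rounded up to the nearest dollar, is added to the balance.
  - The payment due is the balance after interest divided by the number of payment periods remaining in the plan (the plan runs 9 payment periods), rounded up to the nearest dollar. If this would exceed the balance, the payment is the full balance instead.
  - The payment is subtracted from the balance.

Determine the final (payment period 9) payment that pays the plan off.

Payment period 1: opening $7,135.96; interest $50.00 → $7,185.96; payment $799.00; balance $6,386.96
Payment period 2: opening $6,386.96; interest $50.00 → $6,436.96; payment $805.00; balance $5,631.96
Payment period 3: opening $5,631.96; interest $50.00 → $5,681.96; payment $812.00; balance $4,869.96
Payment period 4: opening $4,869.96; interest $50.00 → $4,919.96; payment $820.00; balance $4,099.96
Payment period 5: opening $4,099.96; interest $50.00 → $4,149.96; payment $830.00; balance $3,319.96
Payment period 6: opening $3,319.96; interest $50.00 → $3,369.96; payment $843.00; balance $2,526.96
Payment period 7: opening $2,526.96; interest $50.00 → $2,576.96; payment $859.00; balance $1,717.96
Payment period 8: opening $1,717.96; interest $50.00 → $1,767.96; payment $884.00; balance $883.96
Payment period 9: opening $883.96; interest $50.00 → $933.96; payment $933.96; balance $0.00

$933.96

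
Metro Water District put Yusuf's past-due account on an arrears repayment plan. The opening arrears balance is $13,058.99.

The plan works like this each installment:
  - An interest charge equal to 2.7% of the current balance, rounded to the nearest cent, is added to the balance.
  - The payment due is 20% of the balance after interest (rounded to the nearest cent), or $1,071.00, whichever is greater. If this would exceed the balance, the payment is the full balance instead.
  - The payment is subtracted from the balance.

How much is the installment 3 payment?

# | Opening | Interest | Payment | End bal
1 | $13,058.99 | $352.59 | $2,682.32 | $10,729.26
2 | $10,729.26 | $289.69 | $2,203.79 | $8,815.16
3 | $8,815.16 | $238.01 | $1,810.63 | $7,242.54

$1,810.63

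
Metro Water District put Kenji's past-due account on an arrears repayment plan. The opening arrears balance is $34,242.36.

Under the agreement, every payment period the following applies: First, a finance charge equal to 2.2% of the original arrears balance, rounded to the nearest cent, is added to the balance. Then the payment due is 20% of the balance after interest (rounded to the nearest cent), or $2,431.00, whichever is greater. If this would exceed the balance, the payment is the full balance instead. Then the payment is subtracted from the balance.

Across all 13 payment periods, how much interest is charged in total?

# | Opening | Interest | Payment | End bal
1 | $34,242.36 | $753.33 | $6,999.14 | $27,996.55
2 | $27,996.55 | $753.33 | $5,749.98 | $22,999.90
3 | $22,999.90 | $753.33 | $4,750.65 | $19,002.58
4 | $19,002.58 | $753.33 | $3,951.18 | $15,804.73
5 | $15,804.73 | $753.33 | $3,311.61 | $13,246.45
6 | $13,246.45 | $753.33 | $2,799.96 | $11,199.82
7 | $11,199.82 | $753.33 | $2,431.00 | $9,522.15
8 | $9,522.15 | $753.33 | $2,431.00 | $7,844.48
9 | $7,844.48 | $753.33 | $2,431.00 | $6,166.81
10 | $6,166.81 | $753.33 | $2,431.00 | $4,489.14
11 | $4,489.14 | $753.33 | $2,431.00 | $2,811.47
12 | $2,811.47 | $753.33 | $2,431.00 | $1,133.80
13 | $1,133.80 | $753.33 | $1,887.13 | $0.00
Total interest: $753.33 + $753.33 + $753.33 + $753.33 + $753.33 + $753.33 + $753.33 + $753.33 + $753.33 + $753.33 + $753.33 + $753.33 + $753.33 = $9,793.29

$9,793.29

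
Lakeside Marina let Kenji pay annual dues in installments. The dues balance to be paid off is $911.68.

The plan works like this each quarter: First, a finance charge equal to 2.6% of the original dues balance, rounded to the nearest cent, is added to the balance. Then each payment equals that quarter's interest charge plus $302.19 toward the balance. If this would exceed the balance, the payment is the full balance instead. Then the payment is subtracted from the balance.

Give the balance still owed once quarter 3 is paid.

$5.11

Quarter 1: opening $911.68; interest $23.70 → $935.38; payment $325.89; balance $609.49
Quarter 2: opening $609.49; interest $23.70 → $633.19; payment $325.89; balance $307.30
Quarter 3: opening $307.30; interest $23.70 → $331.00; payment $325.89; balance $5.11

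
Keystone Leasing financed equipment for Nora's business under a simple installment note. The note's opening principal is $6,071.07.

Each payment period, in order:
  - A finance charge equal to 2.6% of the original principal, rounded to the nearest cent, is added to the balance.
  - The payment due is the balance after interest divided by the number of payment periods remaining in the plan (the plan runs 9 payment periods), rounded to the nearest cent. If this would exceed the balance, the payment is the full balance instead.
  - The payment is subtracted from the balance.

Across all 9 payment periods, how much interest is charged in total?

Payment period 1: opening $6,071.07; interest $157.85 → $6,228.92; payment $692.10; balance $5,536.82
Payment period 2: opening $5,536.82; interest $157.85 → $5,694.67; payment $711.83; balance $4,982.84
Payment period 3: opening $4,982.84; interest $157.85 → $5,140.69; payment $734.38; balance $4,406.31
Payment period 4: opening $4,406.31; interest $157.85 → $4,564.16; payment $760.69; balance $3,803.47
Payment period 5: opening $3,803.47; interest $157.85 → $3,961.32; payment $792.26; balance $3,169.06
Payment period 6: opening $3,169.06; interest $157.85 → $3,326.91; payment $831.73; balance $2,495.18
Payment period 7: opening $2,495.18; interest $157.85 → $2,653.03; payment $884.34; balance $1,768.69
Payment period 8: opening $1,768.69; interest $157.85 → $1,926.54; payment $963.27; balance $963.27
Payment period 9: opening $963.27; interest $157.85 → $1,121.12; payment $1,121.12; balance $0.00
Total interest: $157.85 + $157.85 + $157.85 + $157.85 + $157.85 + $157.85 + $157.85 + $157.85 + $157.85 = $1,420.65

$1,420.65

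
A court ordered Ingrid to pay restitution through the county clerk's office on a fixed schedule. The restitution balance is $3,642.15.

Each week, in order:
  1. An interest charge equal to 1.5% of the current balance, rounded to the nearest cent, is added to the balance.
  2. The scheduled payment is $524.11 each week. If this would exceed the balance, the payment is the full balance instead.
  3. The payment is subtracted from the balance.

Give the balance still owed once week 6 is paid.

Week 1: $3,642.15 +$54.63 interest = $3,696.78; pay $524.11 → $3,172.67
Week 2: $3,172.67 +$47.59 interest = $3,220.26; pay $524.11 → $2,696.15
Week 3: $2,696.15 +$40.44 interest = $2,736.59; pay $524.11 → $2,212.48
Week 4: $2,212.48 +$33.19 interest = $2,245.67; pay $524.11 → $1,721.56
Week 5: $1,721.56 +$25.82 interest = $1,747.38; pay $524.11 → $1,223.27
Week 6: $1,223.27 +$18.35 interest = $1,241.62; pay $524.11 → $717.51

$717.51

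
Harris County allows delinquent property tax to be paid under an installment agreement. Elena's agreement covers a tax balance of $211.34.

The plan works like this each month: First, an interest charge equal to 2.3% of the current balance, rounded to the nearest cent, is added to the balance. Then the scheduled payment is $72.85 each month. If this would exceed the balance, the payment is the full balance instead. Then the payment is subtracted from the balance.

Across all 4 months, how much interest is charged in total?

$9.92

Month 1: $211.34 +$4.86 interest = $216.20; pay $72.85 → $143.35
Month 2: $143.35 +$3.30 interest = $146.65; pay $72.85 → $73.80
Month 3: $73.80 +$1.70 interest = $75.50; pay $72.85 → $2.65
Month 4: $2.65 +$0.06 interest = $2.71; pay $2.71 → $0.00
Total interest: $4.86 + $3.30 + $1.70 + $0.06 = $9.92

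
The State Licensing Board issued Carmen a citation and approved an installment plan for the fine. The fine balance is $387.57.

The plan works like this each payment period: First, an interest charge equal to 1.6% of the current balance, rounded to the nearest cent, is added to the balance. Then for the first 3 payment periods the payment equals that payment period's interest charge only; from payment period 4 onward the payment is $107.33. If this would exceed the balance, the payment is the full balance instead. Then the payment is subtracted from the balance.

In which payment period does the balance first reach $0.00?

7

Payment period 1: $387.57 +$6.20 interest = $393.77; pay $6.20 → $387.57
Payment period 2: $387.57 +$6.20 interest = $393.77; pay $6.20 → $387.57
Payment period 3: $387.57 +$6.20 interest = $393.77; pay $6.20 → $387.57
Payment period 4: $387.57 +$6.20 interest = $393.77; pay $107.33 → $286.44
Payment period 5: $286.44 +$4.58 interest = $291.02; pay $107.33 → $183.69
Payment period 6: $183.69 +$2.94 interest = $186.63; pay $107.33 → $79.30
Payment period 7: $79.30 +$1.27 interest = $80.57; pay $80.57 → $0.00
Balance reaches $0.00 in payment period 7.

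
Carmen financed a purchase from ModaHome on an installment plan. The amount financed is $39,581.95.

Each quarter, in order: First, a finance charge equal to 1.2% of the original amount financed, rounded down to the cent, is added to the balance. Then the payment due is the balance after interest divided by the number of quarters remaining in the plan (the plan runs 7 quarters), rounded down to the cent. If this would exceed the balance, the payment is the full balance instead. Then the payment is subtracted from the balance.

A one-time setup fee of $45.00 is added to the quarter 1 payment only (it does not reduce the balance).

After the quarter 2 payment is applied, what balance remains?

Quarter 1: opening $39,581.95; interest $474.98 → $40,056.93; payment $5,722.41 (+ $45.00 fee); balance $34,334.52
Quarter 2: opening $34,334.52; interest $474.98 → $34,809.50; payment $5,801.58; balance $29,007.92

$29,007.92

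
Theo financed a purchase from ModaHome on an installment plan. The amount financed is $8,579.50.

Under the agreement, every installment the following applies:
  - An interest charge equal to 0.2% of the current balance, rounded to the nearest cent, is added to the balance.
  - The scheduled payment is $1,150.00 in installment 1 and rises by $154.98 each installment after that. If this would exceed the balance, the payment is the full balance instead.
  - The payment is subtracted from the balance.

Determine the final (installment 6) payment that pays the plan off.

$1,342.37

# | Opening | Interest | Payment | End bal
1 | $8,579.50 | $17.16 | $1,150.00 | $7,446.66
2 | $7,446.66 | $14.89 | $1,304.98 | $6,156.57
3 | $6,156.57 | $12.31 | $1,459.96 | $4,708.92
4 | $4,708.92 | $9.42 | $1,614.94 | $3,103.40
5 | $3,103.40 | $6.21 | $1,769.92 | $1,339.69
6 | $1,339.69 | $2.68 | $1,342.37 | $0.00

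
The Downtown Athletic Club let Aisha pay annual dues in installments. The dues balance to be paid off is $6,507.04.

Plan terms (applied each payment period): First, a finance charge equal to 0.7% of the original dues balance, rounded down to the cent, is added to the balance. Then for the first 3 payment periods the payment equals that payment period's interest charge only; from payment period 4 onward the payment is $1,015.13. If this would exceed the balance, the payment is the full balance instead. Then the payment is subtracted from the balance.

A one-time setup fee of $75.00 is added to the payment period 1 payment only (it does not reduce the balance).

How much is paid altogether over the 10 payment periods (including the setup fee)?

Payment period 1: opening $6,507.04; interest $45.54 → $6,552.58; payment $45.54 (+ $75.00 fee); balance $6,507.04
Payment period 2: opening $6,507.04; interest $45.54 → $6,552.58; payment $45.54; balance $6,507.04
Payment period 3: opening $6,507.04; interest $45.54 → $6,552.58; payment $45.54; balance $6,507.04
Payment period 4: opening $6,507.04; interest $45.54 → $6,552.58; payment $1,015.13; balance $5,537.45
Payment period 5: opening $5,537.45; interest $45.54 → $5,582.99; payment $1,015.13; balance $4,567.86
Payment period 6: opening $4,567.86; interest $45.54 → $4,613.40; payment $1,015.13; balance $3,598.27
Payment period 7: opening $3,598.27; interest $45.54 → $3,643.81; payment $1,015.13; balance $2,628.68
Payment period 8: opening $2,628.68; interest $45.54 → $2,674.22; payment $1,015.13; balance $1,659.09
Payment period 9: opening $1,659.09; interest $45.54 → $1,704.63; payment $1,015.13; balance $689.50
Payment period 10: opening $689.50; interest $45.54 → $735.04; payment $735.04; balance $0.00
Total paid: $7,037.44

$7,037.44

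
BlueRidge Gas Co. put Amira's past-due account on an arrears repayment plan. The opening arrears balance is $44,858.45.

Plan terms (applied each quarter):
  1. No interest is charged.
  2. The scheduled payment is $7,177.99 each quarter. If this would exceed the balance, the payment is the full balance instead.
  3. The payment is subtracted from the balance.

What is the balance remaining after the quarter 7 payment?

$0.00

# | Opening | Payment | End bal
1 | $44,858.45 | $7,177.99 | $37,680.46
2 | $37,680.46 | $7,177.99 | $30,502.47
3 | $30,502.47 | $7,177.99 | $23,324.48
4 | $23,324.48 | $7,177.99 | $16,146.49
5 | $16,146.49 | $7,177.99 | $8,968.50
6 | $8,968.50 | $7,177.99 | $1,790.51
7 | $1,790.51 | $1,790.51 | $0.00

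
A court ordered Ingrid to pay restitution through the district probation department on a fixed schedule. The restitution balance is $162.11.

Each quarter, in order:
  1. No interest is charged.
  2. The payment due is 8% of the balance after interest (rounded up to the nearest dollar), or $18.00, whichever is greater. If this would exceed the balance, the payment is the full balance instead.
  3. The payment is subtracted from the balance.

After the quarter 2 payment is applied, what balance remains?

$126.11

Quarter 1: opening $162.11; payment $18.00; balance $144.11
Quarter 2: opening $144.11; payment $18.00; balance $126.11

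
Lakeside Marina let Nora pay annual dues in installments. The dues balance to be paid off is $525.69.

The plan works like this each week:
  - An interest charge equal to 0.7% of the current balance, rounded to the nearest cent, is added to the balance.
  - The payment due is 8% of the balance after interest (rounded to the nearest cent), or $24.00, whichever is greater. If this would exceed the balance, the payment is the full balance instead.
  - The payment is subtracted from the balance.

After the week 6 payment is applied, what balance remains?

Week 1: opening $525.69; interest $3.68 → $529.37; payment $42.35; balance $487.02
Week 2: opening $487.02; interest $3.41 → $490.43; payment $39.23; balance $451.20
Week 3: opening $451.20; interest $3.16 → $454.36; payment $36.35; balance $418.01
Week 4: opening $418.01; interest $2.93 → $420.94; payment $33.68; balance $387.26
Week 5: opening $387.26; interest $2.71 → $389.97; payment $31.20; balance $358.77
Week 6: opening $358.77; interest $2.51 → $361.28; payment $28.90; balance $332.38

$332.38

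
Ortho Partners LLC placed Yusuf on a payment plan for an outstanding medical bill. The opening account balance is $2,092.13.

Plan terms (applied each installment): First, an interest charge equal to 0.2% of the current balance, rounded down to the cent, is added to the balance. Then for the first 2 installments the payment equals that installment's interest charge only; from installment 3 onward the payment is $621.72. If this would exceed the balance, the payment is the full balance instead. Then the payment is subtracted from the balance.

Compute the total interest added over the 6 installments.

# | Opening | Interest | Payment | End bal
1 | $2,092.13 | $4.18 | $4.18 | $2,092.13
2 | $2,092.13 | $4.18 | $4.18 | $2,092.13
3 | $2,092.13 | $4.18 | $621.72 | $1,474.59
4 | $1,474.59 | $2.94 | $621.72 | $855.81
5 | $855.81 | $1.71 | $621.72 | $235.80
6 | $235.80 | $0.47 | $236.27 | $0.00
Total interest: $4.18 + $4.18 + $4.18 + $2.94 + $1.71 + $0.47 = $17.66

$17.66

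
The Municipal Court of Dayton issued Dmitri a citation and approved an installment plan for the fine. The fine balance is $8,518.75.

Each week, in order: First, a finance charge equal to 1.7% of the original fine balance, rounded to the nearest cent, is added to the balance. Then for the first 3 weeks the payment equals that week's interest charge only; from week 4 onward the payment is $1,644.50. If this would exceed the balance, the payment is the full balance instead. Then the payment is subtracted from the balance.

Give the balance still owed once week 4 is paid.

$7,019.07

Week 1: $8,518.75 +$144.82 interest = $8,663.57; pay $144.82 → $8,518.75
Week 2: $8,518.75 +$144.82 interest = $8,663.57; pay $144.82 → $8,518.75
Week 3: $8,518.75 +$144.82 interest = $8,663.57; pay $144.82 → $8,518.75
Week 4: $8,518.75 +$144.82 interest = $8,663.57; pay $1,644.50 → $7,019.07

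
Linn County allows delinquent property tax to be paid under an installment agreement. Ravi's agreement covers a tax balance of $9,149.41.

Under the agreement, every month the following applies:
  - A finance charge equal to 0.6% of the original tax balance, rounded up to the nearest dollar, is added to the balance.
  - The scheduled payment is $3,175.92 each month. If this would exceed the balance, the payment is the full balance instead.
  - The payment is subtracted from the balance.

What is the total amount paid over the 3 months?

$9,314.41

Month 1: opening $9,149.41; interest $55.00 → $9,204.41; payment $3,175.92; balance $6,028.49
Month 2: opening $6,028.49; interest $55.00 → $6,083.49; payment $3,175.92; balance $2,907.57
Month 3: opening $2,907.57; interest $55.00 → $2,962.57; payment $2,962.57; balance $0.00
Total paid: $9,314.41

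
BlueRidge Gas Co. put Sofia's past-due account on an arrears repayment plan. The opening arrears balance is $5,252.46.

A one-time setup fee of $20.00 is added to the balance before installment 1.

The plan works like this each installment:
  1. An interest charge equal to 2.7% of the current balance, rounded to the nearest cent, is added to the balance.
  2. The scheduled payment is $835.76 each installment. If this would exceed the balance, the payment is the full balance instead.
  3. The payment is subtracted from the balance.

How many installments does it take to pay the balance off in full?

Installment 1: opening $5,272.46; interest $142.36 → $5,414.82; payment $835.76; balance $4,579.06
Installment 2: opening $4,579.06; interest $123.63 → $4,702.69; payment $835.76; balance $3,866.93
Installment 3: opening $3,866.93; interest $104.41 → $3,971.34; payment $835.76; balance $3,135.58
Installment 4: opening $3,135.58; interest $84.66 → $3,220.24; payment $835.76; balance $2,384.48
Installment 5: opening $2,384.48; interest $64.38 → $2,448.86; payment $835.76; balance $1,613.10
Installment 6: opening $1,613.10; interest $43.55 → $1,656.65; payment $835.76; balance $820.89
Installment 7: opening $820.89; interest $22.16 → $843.05; payment $835.76; balance $7.29
Installment 8: opening $7.29; interest $0.20 → $7.49; payment $7.49; balance $0.00
Balance reaches $0.00 in installment 8.

8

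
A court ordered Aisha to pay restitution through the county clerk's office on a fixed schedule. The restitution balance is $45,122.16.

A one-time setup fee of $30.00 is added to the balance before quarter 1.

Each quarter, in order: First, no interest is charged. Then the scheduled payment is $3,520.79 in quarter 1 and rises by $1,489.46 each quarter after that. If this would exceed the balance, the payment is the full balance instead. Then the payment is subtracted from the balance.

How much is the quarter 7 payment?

# | Opening | Payment | End bal
1 | $45,152.16 | $3,520.79 | $41,631.37
2 | $41,631.37 | $5,010.25 | $36,621.12
3 | $36,621.12 | $6,499.71 | $30,121.41
4 | $30,121.41 | $7,989.17 | $22,132.24
5 | $22,132.24 | $9,478.63 | $12,653.61
6 | $12,653.61 | $10,968.09 | $1,685.52
7 | $1,685.52 | $1,685.52 | $0.00

$1,685.52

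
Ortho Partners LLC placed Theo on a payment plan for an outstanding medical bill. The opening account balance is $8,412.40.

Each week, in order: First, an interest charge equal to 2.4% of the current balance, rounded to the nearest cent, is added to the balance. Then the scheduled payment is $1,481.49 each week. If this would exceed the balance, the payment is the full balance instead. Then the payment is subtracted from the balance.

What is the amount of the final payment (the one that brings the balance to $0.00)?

Week 1: $8,412.40 +$201.90 interest = $8,614.30; pay $1,481.49 → $7,132.81
Week 2: $7,132.81 +$171.19 interest = $7,304.00; pay $1,481.49 → $5,822.51
Week 3: $5,822.51 +$139.74 interest = $5,962.25; pay $1,481.49 → $4,480.76
Week 4: $4,480.76 +$107.54 interest = $4,588.30; pay $1,481.49 → $3,106.81
Week 5: $3,106.81 +$74.56 interest = $3,181.37; pay $1,481.49 → $1,699.88
Week 6: $1,699.88 +$40.80 interest = $1,740.68; pay $1,481.49 → $259.19
Week 7: $259.19 +$6.22 interest = $265.41; pay $265.41 → $0.00

$265.41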